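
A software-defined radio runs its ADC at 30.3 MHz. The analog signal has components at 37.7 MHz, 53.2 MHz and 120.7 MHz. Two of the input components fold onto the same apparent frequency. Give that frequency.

fs/2 = 15.15 MHz.
37.7 MHz mod fs = 7.4 MHz.
7.4 MHz ≤ fs/2 = 15.15 MHz, appears at 7.4 MHz.
53.2 MHz mod fs = 22.9 MHz.
22.9 MHz > fs/2 = 15.15 MHz, folds to fs − 22.9 MHz = 7.4 MHz.
120.7 MHz mod fs = 29.8 MHz.
29.8 MHz > fs/2 = 15.15 MHz, folds to fs − 29.8 MHz = 0.5 MHz.
37.7 MHz and 53.2 MHz both map to 7.4 MHz.

7.4 MHz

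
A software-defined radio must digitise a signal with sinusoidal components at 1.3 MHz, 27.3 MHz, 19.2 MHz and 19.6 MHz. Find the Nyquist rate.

54.6 MHz

Highest-frequency component: 27.3 MHz.
Nyquist rate = 2 × 27.3 MHz = 54.6 MHz.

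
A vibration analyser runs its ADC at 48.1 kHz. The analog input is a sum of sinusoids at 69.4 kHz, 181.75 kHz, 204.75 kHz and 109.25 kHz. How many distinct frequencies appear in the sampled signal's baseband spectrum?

fs/2 = 24.05 kHz.
69.4 kHz mod fs = 21.3 kHz.
21.3 kHz ≤ fs/2 = 24.05 kHz, appears at 21.3 kHz.
181.75 kHz mod fs = 37.45 kHz.
37.45 kHz > fs/2 = 24.05 kHz, folds to fs − 37.45 kHz = 10.65 kHz.
204.75 kHz mod fs = 12.35 kHz.
12.35 kHz ≤ fs/2 = 24.05 kHz, appears at 12.35 kHz.
109.25 kHz mod fs = 13.05 kHz.
13.05 kHz ≤ fs/2 = 24.05 kHz, appears at 13.05 kHz.
Distinct values: {10.65 kHz, 12.35 kHz, 13.05 kHz, 21.3 kHz} → 4.

4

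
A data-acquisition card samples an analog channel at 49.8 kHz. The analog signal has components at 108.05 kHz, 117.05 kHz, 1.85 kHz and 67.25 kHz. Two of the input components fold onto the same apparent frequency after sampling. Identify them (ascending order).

67.25 kHz, 117.05 kHz

fs/2 = 24.9 kHz.
108.05 kHz mod fs = 8.45 kHz.
8.45 kHz ≤ fs/2 = 24.9 kHz, appears at 8.45 kHz.
117.05 kHz mod fs = 17.45 kHz.
17.45 kHz ≤ fs/2 = 24.9 kHz, appears at 17.45 kHz.
1.85 kHz ≤ fs/2 = 24.9 kHz, passes unchanged.
67.25 kHz mod fs = 17.45 kHz.
17.45 kHz ≤ fs/2 = 24.9 kHz, appears at 17.45 kHz.
67.25 kHz and 117.05 kHz both map to 17.45 kHz.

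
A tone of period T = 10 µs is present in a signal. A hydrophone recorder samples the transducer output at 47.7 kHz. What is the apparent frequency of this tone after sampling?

T = 10 µs → f = 1/T = 100 kHz.
100 kHz mod fs = 4.6 kHz.
4.6 kHz ≤ fs/2 = 23.85 kHz, appears at 4.6 kHz.

4.6 kHz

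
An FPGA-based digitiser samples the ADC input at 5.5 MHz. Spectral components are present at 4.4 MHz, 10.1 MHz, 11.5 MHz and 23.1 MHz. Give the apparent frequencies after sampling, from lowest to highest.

0.5 MHz, 0.9 MHz, 1.1 MHz

fs/2 = 2.75 MHz.
4.4 MHz > fs/2 = 2.75 MHz, folds to fs − 4.4 MHz = 1.1 MHz.
10.1 MHz mod fs = 4.6 MHz.
4.6 MHz > fs/2 = 2.75 MHz, folds to fs − 4.6 MHz = 0.9 MHz.
11.5 MHz mod fs = 0.5 MHz.
0.5 MHz ≤ fs/2 = 2.75 MHz, appears at 0.5 MHz.
23.1 MHz mod fs = 1.1 MHz.
1.1 MHz ≤ fs/2 = 2.75 MHz, appears at 1.1 MHz.
Distinct values: {0.5 MHz, 0.9 MHz, 1.1 MHz}.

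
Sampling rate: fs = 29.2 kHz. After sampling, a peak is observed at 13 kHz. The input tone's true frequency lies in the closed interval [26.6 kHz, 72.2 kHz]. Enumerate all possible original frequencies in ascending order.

Frequencies that alias to 13 kHz are k·fs ± 13 kHz for integer k ≥ 0.
k=0: 13 kHz.
k=1: 16.2 kHz, 42.2 kHz.
k=2: 45.4 kHz, 71.4 kHz.
k=3: 74.6 kHz, 100.6 kHz.
Within [26.6 kHz, 72.2 kHz]: 42.2 kHz, 45.4 kHz, 71.4 kHz.

42.2 kHz, 45.4 kHz, 71.4 kHz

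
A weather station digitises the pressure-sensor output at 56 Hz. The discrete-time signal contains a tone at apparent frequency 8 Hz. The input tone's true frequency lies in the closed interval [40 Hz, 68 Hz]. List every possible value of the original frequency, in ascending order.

48 Hz, 64 Hz

Frequencies that alias to 8 Hz are k·fs ± 8 Hz for integer k ≥ 0.
k=0: 8 Hz.
k=1: 48 Hz, 64 Hz.
k=2: 104 Hz, 120 Hz.
Within [40 Hz, 68 Hz]: 48 Hz, 64 Hz.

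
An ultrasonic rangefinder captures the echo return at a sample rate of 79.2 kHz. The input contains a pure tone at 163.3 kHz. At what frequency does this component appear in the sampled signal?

163.3 kHz mod fs = 4.9 kHz.
4.9 kHz ≤ fs/2 = 39.6 kHz, appears at 4.9 kHz.

4.9 kHz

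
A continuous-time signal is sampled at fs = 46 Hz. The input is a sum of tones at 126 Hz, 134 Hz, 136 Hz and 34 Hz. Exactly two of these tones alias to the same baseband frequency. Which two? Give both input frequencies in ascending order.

fs/2 = 23 Hz.
126 Hz mod fs = 34 Hz.
34 Hz > fs/2 = 23 Hz, folds to fs − 34 Hz = 12 Hz.
134 Hz mod fs = 42 Hz.
42 Hz > fs/2 = 23 Hz, folds to fs − 42 Hz = 4 Hz.
136 Hz mod fs = 44 Hz.
44 Hz > fs/2 = 23 Hz, folds to fs − 44 Hz = 2 Hz.
34 Hz > fs/2 = 23 Hz, folds to fs − 34 Hz = 12 Hz.
34 Hz and 126 Hz both map to 12 Hz.

34 Hz, 126 Hz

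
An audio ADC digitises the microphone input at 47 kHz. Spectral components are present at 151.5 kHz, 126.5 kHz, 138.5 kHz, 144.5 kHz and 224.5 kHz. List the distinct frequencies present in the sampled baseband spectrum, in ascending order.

fs/2 = 23.5 kHz.
151.5 kHz mod fs = 10.5 kHz.
10.5 kHz ≤ fs/2 = 23.5 kHz, appears at 10.5 kHz.
126.5 kHz mod fs = 32.5 kHz.
32.5 kHz > fs/2 = 23.5 kHz, folds to fs − 32.5 kHz = 14.5 kHz.
138.5 kHz mod fs = 44.5 kHz.
44.5 kHz > fs/2 = 23.5 kHz, folds to fs − 44.5 kHz = 2.5 kHz.
144.5 kHz mod fs = 3.5 kHz.
3.5 kHz ≤ fs/2 = 23.5 kHz, appears at 3.5 kHz.
224.5 kHz mod fs = 36.5 kHz.
36.5 kHz > fs/2 = 23.5 kHz, folds to fs − 36.5 kHz = 10.5 kHz.
Distinct values: {2.5 kHz, 3.5 kHz, 10.5 kHz, 14.5 kHz}.

2.5 kHz, 3.5 kHz, 10.5 kHz, 14.5 kHz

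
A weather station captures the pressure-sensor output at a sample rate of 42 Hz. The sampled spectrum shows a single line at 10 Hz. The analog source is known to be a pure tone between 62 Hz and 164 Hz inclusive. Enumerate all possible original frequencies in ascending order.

Frequencies that alias to 10 Hz are k·fs ± 10 Hz for integer k ≥ 0.
k=0: 10 Hz.
k=1: 32 Hz, 52 Hz.
k=2: 74 Hz, 94 Hz.
k=3: 116 Hz, 136 Hz.
k=4: 158 Hz, 178 Hz.
k=5: 200 Hz, 220 Hz.
Within [62 Hz, 164 Hz]: 74 Hz, 94 Hz, 116 Hz, 136 Hz, 158 Hz.

74 Hz, 94 Hz, 116 Hz, 136 Hz, 158 Hz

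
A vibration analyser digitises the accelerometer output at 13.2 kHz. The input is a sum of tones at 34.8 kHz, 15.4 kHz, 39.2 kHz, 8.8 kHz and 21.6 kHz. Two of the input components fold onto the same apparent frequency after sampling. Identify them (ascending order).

fs/2 = 6.6 kHz.
34.8 kHz mod fs = 8.4 kHz.
8.4 kHz > fs/2 = 6.6 kHz, folds to fs − 8.4 kHz = 4.8 kHz.
15.4 kHz mod fs = 2.2 kHz.
2.2 kHz ≤ fs/2 = 6.6 kHz, appears at 2.2 kHz.
39.2 kHz mod fs = 12.8 kHz.
12.8 kHz > fs/2 = 6.6 kHz, folds to fs − 12.8 kHz = 0.4 kHz.
8.8 kHz > fs/2 = 6.6 kHz, folds to fs − 8.8 kHz = 4.4 kHz.
21.6 kHz mod fs = 8.4 kHz.
8.4 kHz > fs/2 = 6.6 kHz, folds to fs − 8.4 kHz = 4.8 kHz.
21.6 kHz and 34.8 kHz both map to 4.8 kHz.

21.6 kHz, 34.8 kHz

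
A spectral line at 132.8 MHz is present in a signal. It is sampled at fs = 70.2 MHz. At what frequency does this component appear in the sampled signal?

7.6 MHz

132.8 MHz mod fs = 62.6 MHz.
62.6 MHz > fs/2 = 35.1 MHz, folds to fs − 62.6 MHz = 7.6 MHz.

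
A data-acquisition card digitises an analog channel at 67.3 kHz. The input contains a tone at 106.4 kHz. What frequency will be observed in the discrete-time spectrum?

28.2 kHz

106.4 kHz mod fs = 39.1 kHz.
39.1 kHz > fs/2 = 33.65 kHz, folds to fs − 39.1 kHz = 28.2 kHz.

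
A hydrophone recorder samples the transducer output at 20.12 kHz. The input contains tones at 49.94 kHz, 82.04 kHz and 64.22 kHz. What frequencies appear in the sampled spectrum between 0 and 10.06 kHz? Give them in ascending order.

fs/2 = 10.06 kHz.
49.94 kHz mod fs = 9.7 kHz.
9.7 kHz ≤ fs/2 = 10.06 kHz, appears at 9.7 kHz.
82.04 kHz mod fs = 1.56 kHz.
1.56 kHz ≤ fs/2 = 10.06 kHz, appears at 1.56 kHz.
64.22 kHz mod fs = 3.86 kHz.
3.86 kHz ≤ fs/2 = 10.06 kHz, appears at 3.86 kHz.
Distinct values: {1.56 kHz, 3.86 kHz, 9.7 kHz}.

1.56 kHz, 3.86 kHz, 9.7 kHz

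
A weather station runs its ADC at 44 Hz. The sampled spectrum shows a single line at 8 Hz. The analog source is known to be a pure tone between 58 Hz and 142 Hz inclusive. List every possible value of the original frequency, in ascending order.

Frequencies that alias to 8 Hz are k·fs ± 8 Hz for integer k ≥ 0.
k=0: 8 Hz.
k=1: 36 Hz, 52 Hz.
k=2: 80 Hz, 96 Hz.
k=3: 124 Hz, 140 Hz.
k=4: 168 Hz, 184 Hz.
Within [58 Hz, 142 Hz]: 80 Hz, 96 Hz, 124 Hz, 140 Hz.

80 Hz, 96 Hz, 124 Hz, 140 Hz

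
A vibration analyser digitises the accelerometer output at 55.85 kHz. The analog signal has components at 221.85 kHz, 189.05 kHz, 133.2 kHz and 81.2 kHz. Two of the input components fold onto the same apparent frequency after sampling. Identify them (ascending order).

133.2 kHz, 189.05 kHz

fs/2 = 27.925 kHz.
221.85 kHz mod fs = 54.3 kHz.
54.3 kHz > fs/2 = 27.925 kHz, folds to fs − 54.3 kHz = 1.55 kHz.
189.05 kHz mod fs = 21.5 kHz.
21.5 kHz ≤ fs/2 = 27.925 kHz, appears at 21.5 kHz.
133.2 kHz mod fs = 21.5 kHz.
21.5 kHz ≤ fs/2 = 27.925 kHz, appears at 21.5 kHz.
81.2 kHz mod fs = 25.35 kHz.
25.35 kHz ≤ fs/2 = 27.925 kHz, appears at 25.35 kHz.
133.2 kHz and 189.05 kHz both map to 21.5 kHz.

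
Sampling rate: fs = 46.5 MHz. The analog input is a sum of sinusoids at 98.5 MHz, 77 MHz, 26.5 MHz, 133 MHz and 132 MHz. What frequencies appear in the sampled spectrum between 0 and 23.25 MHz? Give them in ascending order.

5.5 MHz, 6.5 MHz, 7.5 MHz, 16 MHz, 20 MHz

fs/2 = 23.25 MHz.
98.5 MHz mod fs = 5.5 MHz.
5.5 MHz ≤ fs/2 = 23.25 MHz, appears at 5.5 MHz.
77 MHz mod fs = 30.5 MHz.
30.5 MHz > fs/2 = 23.25 MHz, folds to fs − 30.5 MHz = 16 MHz.
26.5 MHz > fs/2 = 23.25 MHz, folds to fs − 26.5 MHz = 20 MHz.
133 MHz mod fs = 40 MHz.
40 MHz > fs/2 = 23.25 MHz, folds to fs − 40 MHz = 6.5 MHz.
132 MHz mod fs = 39 MHz.
39 MHz > fs/2 = 23.25 MHz, folds to fs − 39 MHz = 7.5 MHz.
Distinct values: {5.5 MHz, 6.5 MHz, 7.5 MHz, 16 MHz, 20 MHz}.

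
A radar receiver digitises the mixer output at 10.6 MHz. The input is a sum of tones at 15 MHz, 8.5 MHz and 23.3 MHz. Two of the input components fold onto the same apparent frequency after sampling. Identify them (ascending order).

8.5 MHz, 23.3 MHz

fs/2 = 5.3 MHz.
15 MHz mod fs = 4.4 MHz.
4.4 MHz ≤ fs/2 = 5.3 MHz, appears at 4.4 MHz.
8.5 MHz > fs/2 = 5.3 MHz, folds to fs − 8.5 MHz = 2.1 MHz.
23.3 MHz mod fs = 2.1 MHz.
2.1 MHz ≤ fs/2 = 5.3 MHz, appears at 2.1 MHz.
8.5 MHz and 23.3 MHz both map to 2.1 MHz.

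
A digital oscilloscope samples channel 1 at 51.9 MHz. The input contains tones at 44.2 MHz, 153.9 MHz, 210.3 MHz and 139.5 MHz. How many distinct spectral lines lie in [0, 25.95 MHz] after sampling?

4

fs/2 = 25.95 MHz.
44.2 MHz > fs/2 = 25.95 MHz, folds to fs − 44.2 MHz = 7.7 MHz.
153.9 MHz mod fs = 50.1 MHz.
50.1 MHz > fs/2 = 25.95 MHz, folds to fs − 50.1 MHz = 1.8 MHz.
210.3 MHz mod fs = 2.7 MHz.
2.7 MHz ≤ fs/2 = 25.95 MHz, appears at 2.7 MHz.
139.5 MHz mod fs = 35.7 MHz.
35.7 MHz > fs/2 = 25.95 MHz, folds to fs − 35.7 MHz = 16.2 MHz.
Distinct values: {1.8 MHz, 2.7 MHz, 7.7 MHz, 16.2 MHz} → 4.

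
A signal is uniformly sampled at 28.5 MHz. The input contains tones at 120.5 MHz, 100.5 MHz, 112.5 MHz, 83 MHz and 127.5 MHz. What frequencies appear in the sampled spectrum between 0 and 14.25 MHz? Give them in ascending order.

fs/2 = 14.25 MHz.
120.5 MHz mod fs = 6.5 MHz.
6.5 MHz ≤ fs/2 = 14.25 MHz, appears at 6.5 MHz.
100.5 MHz mod fs = 15 MHz.
15 MHz > fs/2 = 14.25 MHz, folds to fs − 15 MHz = 13.5 MHz.
112.5 MHz mod fs = 27 MHz.
27 MHz > fs/2 = 14.25 MHz, folds to fs − 27 MHz = 1.5 MHz.
83 MHz mod fs = 26 MHz.
26 MHz > fs/2 = 14.25 MHz, folds to fs − 26 MHz = 2.5 MHz.
127.5 MHz mod fs = 13.5 MHz.
13.5 MHz ≤ fs/2 = 14.25 MHz, appears at 13.5 MHz.
Distinct values: {1.5 MHz, 2.5 MHz, 6.5 MHz, 13.5 MHz}.

1.5 MHz, 2.5 MHz, 6.5 MHz, 13.5 MHz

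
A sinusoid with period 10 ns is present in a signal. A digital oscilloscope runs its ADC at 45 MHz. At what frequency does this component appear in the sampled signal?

10 MHz

T = 10 ns → f = 1/T = 100 MHz.
100 MHz mod fs = 10 MHz.
10 MHz ≤ fs/2 = 22.5 MHz, appears at 10 MHz.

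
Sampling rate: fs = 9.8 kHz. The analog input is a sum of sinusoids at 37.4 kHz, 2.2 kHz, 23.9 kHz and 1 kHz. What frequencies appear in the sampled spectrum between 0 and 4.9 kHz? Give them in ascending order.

fs/2 = 4.9 kHz.
37.4 kHz mod fs = 8 kHz.
8 kHz > fs/2 = 4.9 kHz, folds to fs − 8 kHz = 1.8 kHz.
2.2 kHz ≤ fs/2 = 4.9 kHz, passes unchanged.
23.9 kHz mod fs = 4.3 kHz.
4.3 kHz ≤ fs/2 = 4.9 kHz, appears at 4.3 kHz.
1 kHz ≤ fs/2 = 4.9 kHz, passes unchanged.
Distinct values: {1 kHz, 1.8 kHz, 2.2 kHz, 4.3 kHz}.

1 kHz, 1.8 kHz, 2.2 kHz, 4.3 kHz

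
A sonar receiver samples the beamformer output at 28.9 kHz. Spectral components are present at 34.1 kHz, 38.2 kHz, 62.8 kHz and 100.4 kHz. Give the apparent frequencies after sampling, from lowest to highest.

5 kHz, 5.2 kHz, 9.3 kHz, 13.7 kHz

fs/2 = 14.45 kHz.
34.1 kHz mod fs = 5.2 kHz.
5.2 kHz ≤ fs/2 = 14.45 kHz, appears at 5.2 kHz.
38.2 kHz mod fs = 9.3 kHz.
9.3 kHz ≤ fs/2 = 14.45 kHz, appears at 9.3 kHz.
62.8 kHz mod fs = 5 kHz.
5 kHz ≤ fs/2 = 14.45 kHz, appears at 5 kHz.
100.4 kHz mod fs = 13.7 kHz.
13.7 kHz ≤ fs/2 = 14.45 kHz, appears at 13.7 kHz.
Distinct values: {5 kHz, 5.2 kHz, 9.3 kHz, 13.7 kHz}.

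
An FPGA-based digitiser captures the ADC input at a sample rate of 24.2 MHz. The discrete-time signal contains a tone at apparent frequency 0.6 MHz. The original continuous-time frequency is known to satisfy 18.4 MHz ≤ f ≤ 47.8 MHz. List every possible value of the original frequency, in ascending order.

23.6 MHz, 24.8 MHz, 47.8 MHz

Frequencies that alias to 0.6 MHz are k·fs ± 0.6 MHz for integer k ≥ 0.
k=0: 0.6 MHz.
k=1: 23.6 MHz, 24.8 MHz.
k=2: 47.8 MHz, 49 MHz.
k=3: 72 MHz, 73.2 MHz.
Within [18.4 MHz, 47.8 MHz]: 23.6 MHz, 24.8 MHz, 47.8 MHz.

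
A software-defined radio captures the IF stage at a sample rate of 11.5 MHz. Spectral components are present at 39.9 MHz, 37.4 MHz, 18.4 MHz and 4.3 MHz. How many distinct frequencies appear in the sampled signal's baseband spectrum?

fs/2 = 5.75 MHz.
39.9 MHz mod fs = 5.4 MHz.
5.4 MHz ≤ fs/2 = 5.75 MHz, appears at 5.4 MHz.
37.4 MHz mod fs = 2.9 MHz.
2.9 MHz ≤ fs/2 = 5.75 MHz, appears at 2.9 MHz.
18.4 MHz mod fs = 6.9 MHz.
6.9 MHz > fs/2 = 5.75 MHz, folds to fs − 6.9 MHz = 4.6 MHz.
4.3 MHz ≤ fs/2 = 5.75 MHz, passes unchanged.
Distinct values: {2.9 MHz, 4.3 MHz, 4.6 MHz, 5.4 MHz} → 4.

4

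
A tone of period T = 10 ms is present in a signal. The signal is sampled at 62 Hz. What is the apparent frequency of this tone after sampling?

24 Hz

T = 10 ms → f = 1/T = 100 Hz.
100 Hz mod fs = 38 Hz.
38 Hz > fs/2 = 31 Hz, folds to fs − 38 Hz = 24 Hz.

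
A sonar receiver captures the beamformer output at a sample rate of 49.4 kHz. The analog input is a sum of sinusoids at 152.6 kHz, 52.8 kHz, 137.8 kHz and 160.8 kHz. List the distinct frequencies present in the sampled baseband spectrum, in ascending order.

fs/2 = 24.7 kHz.
152.6 kHz mod fs = 4.4 kHz.
4.4 kHz ≤ fs/2 = 24.7 kHz, appears at 4.4 kHz.
52.8 kHz mod fs = 3.4 kHz.
3.4 kHz ≤ fs/2 = 24.7 kHz, appears at 3.4 kHz.
137.8 kHz mod fs = 39 kHz.
39 kHz > fs/2 = 24.7 kHz, folds to fs − 39 kHz = 10.4 kHz.
160.8 kHz mod fs = 12.6 kHz.
12.6 kHz ≤ fs/2 = 24.7 kHz, appears at 12.6 kHz.
Distinct values: {3.4 kHz, 4.4 kHz, 10.4 kHz, 12.6 kHz}.

3.4 kHz, 4.4 kHz, 10.4 kHz, 12.6 kHz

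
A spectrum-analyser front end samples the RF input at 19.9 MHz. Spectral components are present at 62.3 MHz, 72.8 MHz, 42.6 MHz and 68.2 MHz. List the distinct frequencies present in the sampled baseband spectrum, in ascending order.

fs/2 = 9.95 MHz.
62.3 MHz mod fs = 2.6 MHz.
2.6 MHz ≤ fs/2 = 9.95 MHz, appears at 2.6 MHz.
72.8 MHz mod fs = 13.1 MHz.
13.1 MHz > fs/2 = 9.95 MHz, folds to fs − 13.1 MHz = 6.8 MHz.
42.6 MHz mod fs = 2.8 MHz.
2.8 MHz ≤ fs/2 = 9.95 MHz, appears at 2.8 MHz.
68.2 MHz mod fs = 8.5 MHz.
8.5 MHz ≤ fs/2 = 9.95 MHz, appears at 8.5 MHz.
Distinct values: {2.6 MHz, 2.8 MHz, 6.8 MHz, 8.5 MHz}.

2.6 MHz, 2.8 MHz, 6.8 MHz, 8.5 MHz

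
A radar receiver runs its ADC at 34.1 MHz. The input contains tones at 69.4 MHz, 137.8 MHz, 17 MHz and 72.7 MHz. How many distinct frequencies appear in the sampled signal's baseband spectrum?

fs/2 = 17.05 MHz.
69.4 MHz mod fs = 1.2 MHz.
1.2 MHz ≤ fs/2 = 17.05 MHz, appears at 1.2 MHz.
137.8 MHz mod fs = 1.4 MHz.
1.4 MHz ≤ fs/2 = 17.05 MHz, appears at 1.4 MHz.
17 MHz ≤ fs/2 = 17.05 MHz, passes unchanged.
72.7 MHz mod fs = 4.5 MHz.
4.5 MHz ≤ fs/2 = 17.05 MHz, appears at 4.5 MHz.
Distinct values: {1.2 MHz, 1.4 MHz, 4.5 MHz, 17 MHz} → 4.

4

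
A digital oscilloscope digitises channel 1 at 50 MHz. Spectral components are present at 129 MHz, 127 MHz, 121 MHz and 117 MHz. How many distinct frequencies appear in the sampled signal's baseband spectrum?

fs/2 = 25 MHz.
129 MHz mod fs = 29 MHz.
29 MHz > fs/2 = 25 MHz, folds to fs − 29 MHz = 21 MHz.
127 MHz mod fs = 27 MHz.
27 MHz > fs/2 = 25 MHz, folds to fs − 27 MHz = 23 MHz.
121 MHz mod fs = 21 MHz.
21 MHz ≤ fs/2 = 25 MHz, appears at 21 MHz.
117 MHz mod fs = 17 MHz.
17 MHz ≤ fs/2 = 25 MHz, appears at 17 MHz.
Distinct values: {17 MHz, 21 MHz, 23 MHz} → 3.

3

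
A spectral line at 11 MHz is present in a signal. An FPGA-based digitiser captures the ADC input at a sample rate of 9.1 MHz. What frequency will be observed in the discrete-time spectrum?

1.9 MHz

11 MHz mod fs = 1.9 MHz.
1.9 MHz ≤ fs/2 = 4.55 MHz, appears at 1.9 MHz.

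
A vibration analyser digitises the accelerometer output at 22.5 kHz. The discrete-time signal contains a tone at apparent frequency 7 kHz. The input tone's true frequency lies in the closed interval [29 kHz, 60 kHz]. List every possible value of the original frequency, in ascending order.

29.5 kHz, 38 kHz, 52 kHz

Frequencies that alias to 7 kHz are k·fs ± 7 kHz for integer k ≥ 0.
k=0: 7 kHz.
k=1: 15.5 kHz, 29.5 kHz.
k=2: 38 kHz, 52 kHz.
k=3: 60.5 kHz, 74.5 kHz.
Within [29 kHz, 60 kHz]: 29.5 kHz, 38 kHz, 52 kHz.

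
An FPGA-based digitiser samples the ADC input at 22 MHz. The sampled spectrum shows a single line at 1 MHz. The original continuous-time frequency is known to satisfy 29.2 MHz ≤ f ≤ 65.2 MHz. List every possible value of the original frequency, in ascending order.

Frequencies that alias to 1 MHz are k·fs ± 1 MHz for integer k ≥ 0.
k=0: 1 MHz.
k=1: 21 MHz, 23 MHz.
k=2: 43 MHz, 45 MHz.
k=3: 65 MHz, 67 MHz.
k=4: 87 MHz, 89 MHz.
Within [29.2 MHz, 65.2 MHz]: 43 MHz, 45 MHz, 65 MHz.

43 MHz, 45 MHz, 65 MHz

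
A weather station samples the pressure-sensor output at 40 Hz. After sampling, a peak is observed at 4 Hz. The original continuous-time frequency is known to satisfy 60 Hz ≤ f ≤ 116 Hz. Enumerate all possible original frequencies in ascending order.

Frequencies that alias to 4 Hz are k·fs ± 4 Hz for integer k ≥ 0.
k=0: 4 Hz.
k=1: 36 Hz, 44 Hz.
k=2: 76 Hz, 84 Hz.
k=3: 116 Hz, 124 Hz.
k=4: 156 Hz, 164 Hz.
Within [60 Hz, 116 Hz]: 76 Hz, 84 Hz, 116 Hz.

76 Hz, 84 Hz, 116 Hz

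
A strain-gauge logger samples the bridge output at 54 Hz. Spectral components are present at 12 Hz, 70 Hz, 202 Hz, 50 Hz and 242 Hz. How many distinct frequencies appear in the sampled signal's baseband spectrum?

fs/2 = 27 Hz.
12 Hz ≤ fs/2 = 27 Hz, passes unchanged.
70 Hz mod fs = 16 Hz.
16 Hz ≤ fs/2 = 27 Hz, appears at 16 Hz.
202 Hz mod fs = 40 Hz.
40 Hz > fs/2 = 27 Hz, folds to fs − 40 Hz = 14 Hz.
50 Hz > fs/2 = 27 Hz, folds to fs − 50 Hz = 4 Hz.
242 Hz mod fs = 26 Hz.
26 Hz ≤ fs/2 = 27 Hz, appears at 26 Hz.
Distinct values: {4 Hz, 12 Hz, 14 Hz, 16 Hz, 26 Hz} → 5.

5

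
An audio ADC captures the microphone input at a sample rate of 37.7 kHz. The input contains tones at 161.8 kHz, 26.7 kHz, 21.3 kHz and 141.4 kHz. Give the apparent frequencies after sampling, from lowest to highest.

9.4 kHz, 11 kHz, 16.4 kHz

fs/2 = 18.85 kHz.
161.8 kHz mod fs = 11 kHz.
11 kHz ≤ fs/2 = 18.85 kHz, appears at 11 kHz.
26.7 kHz > fs/2 = 18.85 kHz, folds to fs − 26.7 kHz = 11 kHz.
21.3 kHz > fs/2 = 18.85 kHz, folds to fs − 21.3 kHz = 16.4 kHz.
141.4 kHz mod fs = 28.3 kHz.
28.3 kHz > fs/2 = 18.85 kHz, folds to fs − 28.3 kHz = 9.4 kHz.
Distinct values: {9.4 kHz, 11 kHz, 16.4 kHz}.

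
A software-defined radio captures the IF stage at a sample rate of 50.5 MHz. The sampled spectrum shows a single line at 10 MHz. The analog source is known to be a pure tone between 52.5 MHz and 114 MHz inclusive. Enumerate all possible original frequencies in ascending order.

60.5 MHz, 91 MHz, 111 MHz

Frequencies that alias to 10 MHz are k·fs ± 10 MHz for integer k ≥ 0.
k=0: 10 MHz.
k=1: 40.5 MHz, 60.5 MHz.
k=2: 91 MHz, 111 MHz.
k=3: 141.5 MHz, 161.5 MHz.
Within [52.5 MHz, 114 MHz]: 60.5 MHz, 91 MHz, 111 MHz.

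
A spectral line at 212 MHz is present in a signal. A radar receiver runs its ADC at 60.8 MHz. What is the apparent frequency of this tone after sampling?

29.6 MHz

212 MHz mod fs = 29.6 MHz.
29.6 MHz ≤ fs/2 = 30.4 MHz, appears at 29.6 MHz.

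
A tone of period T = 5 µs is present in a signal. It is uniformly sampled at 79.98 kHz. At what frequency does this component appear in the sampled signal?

T = 5 µs → f = 1/T = 200 kHz.
200 kHz mod fs = 40.04 kHz.
40.04 kHz > fs/2 = 39.99 kHz, folds to fs − 40.04 kHz = 39.94 kHz.

39.94 kHz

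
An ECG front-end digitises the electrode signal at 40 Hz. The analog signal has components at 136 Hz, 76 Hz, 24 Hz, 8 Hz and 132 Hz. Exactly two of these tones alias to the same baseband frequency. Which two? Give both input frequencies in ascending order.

fs/2 = 20 Hz.
136 Hz mod fs = 16 Hz.
16 Hz ≤ fs/2 = 20 Hz, appears at 16 Hz.
76 Hz mod fs = 36 Hz.
36 Hz > fs/2 = 20 Hz, folds to fs − 36 Hz = 4 Hz.
24 Hz > fs/2 = 20 Hz, folds to fs − 24 Hz = 16 Hz.
8 Hz ≤ fs/2 = 20 Hz, passes unchanged.
132 Hz mod fs = 12 Hz.
12 Hz ≤ fs/2 = 20 Hz, appears at 12 Hz.
24 Hz and 136 Hz both map to 16 Hz.

24 Hz, 136 Hz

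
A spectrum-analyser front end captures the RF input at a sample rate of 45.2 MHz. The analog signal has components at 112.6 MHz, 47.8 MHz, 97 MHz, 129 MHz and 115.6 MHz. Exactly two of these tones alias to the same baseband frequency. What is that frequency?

6.6 MHz

fs/2 = 22.6 MHz.
112.6 MHz mod fs = 22.2 MHz.
22.2 MHz ≤ fs/2 = 22.6 MHz, appears at 22.2 MHz.
47.8 MHz mod fs = 2.6 MHz.
2.6 MHz ≤ fs/2 = 22.6 MHz, appears at 2.6 MHz.
97 MHz mod fs = 6.6 MHz.
6.6 MHz ≤ fs/2 = 22.6 MHz, appears at 6.6 MHz.
129 MHz mod fs = 38.6 MHz.
38.6 MHz > fs/2 = 22.6 MHz, folds to fs − 38.6 MHz = 6.6 MHz.
115.6 MHz mod fs = 25.2 MHz.
25.2 MHz > fs/2 = 22.6 MHz, folds to fs − 25.2 MHz = 20 MHz.
97 MHz and 129 MHz both map to 6.6 MHz.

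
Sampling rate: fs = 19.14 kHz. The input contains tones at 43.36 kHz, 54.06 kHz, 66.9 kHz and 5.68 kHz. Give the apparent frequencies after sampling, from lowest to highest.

3.36 kHz, 5.08 kHz, 5.68 kHz, 9.48 kHz

fs/2 = 9.57 kHz.
43.36 kHz mod fs = 5.08 kHz.
5.08 kHz ≤ fs/2 = 9.57 kHz, appears at 5.08 kHz.
54.06 kHz mod fs = 15.78 kHz.
15.78 kHz > fs/2 = 9.57 kHz, folds to fs − 15.78 kHz = 3.36 kHz.
66.9 kHz mod fs = 9.48 kHz.
9.48 kHz ≤ fs/2 = 9.57 kHz, appears at 9.48 kHz.
5.68 kHz ≤ fs/2 = 9.57 kHz, passes unchanged.
Distinct values: {3.36 kHz, 5.08 kHz, 5.68 kHz, 9.48 kHz}.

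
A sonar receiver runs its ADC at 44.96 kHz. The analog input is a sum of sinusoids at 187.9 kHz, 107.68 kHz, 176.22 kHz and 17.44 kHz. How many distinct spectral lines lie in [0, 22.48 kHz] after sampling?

fs/2 = 22.48 kHz.
187.9 kHz mod fs = 8.06 kHz.
8.06 kHz ≤ fs/2 = 22.48 kHz, appears at 8.06 kHz.
107.68 kHz mod fs = 17.76 kHz.
17.76 kHz ≤ fs/2 = 22.48 kHz, appears at 17.76 kHz.
176.22 kHz mod fs = 41.34 kHz.
41.34 kHz > fs/2 = 22.48 kHz, folds to fs − 41.34 kHz = 3.62 kHz.
17.44 kHz ≤ fs/2 = 22.48 kHz, passes unchanged.
Distinct values: {3.62 kHz, 8.06 kHz, 17.44 kHz, 17.76 kHz} → 4.

4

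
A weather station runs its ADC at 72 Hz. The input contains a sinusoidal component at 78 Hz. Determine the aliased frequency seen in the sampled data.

6 Hz

78 Hz mod fs = 6 Hz.
6 Hz ≤ fs/2 = 36 Hz, appears at 6 Hz.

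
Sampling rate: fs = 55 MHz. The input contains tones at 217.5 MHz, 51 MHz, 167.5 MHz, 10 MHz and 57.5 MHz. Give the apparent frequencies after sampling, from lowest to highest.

2.5 MHz, 4 MHz, 10 MHz

fs/2 = 27.5 MHz.
217.5 MHz mod fs = 52.5 MHz.
52.5 MHz > fs/2 = 27.5 MHz, folds to fs − 52.5 MHz = 2.5 MHz.
51 MHz > fs/2 = 27.5 MHz, folds to fs − 51 MHz = 4 MHz.
167.5 MHz mod fs = 2.5 MHz.
2.5 MHz ≤ fs/2 = 27.5 MHz, appears at 2.5 MHz.
10 MHz ≤ fs/2 = 27.5 MHz, passes unchanged.
57.5 MHz mod fs = 2.5 MHz.
2.5 MHz ≤ fs/2 = 27.5 MHz, appears at 2.5 MHz.
Distinct values: {2.5 MHz, 4 MHz, 10 MHz}.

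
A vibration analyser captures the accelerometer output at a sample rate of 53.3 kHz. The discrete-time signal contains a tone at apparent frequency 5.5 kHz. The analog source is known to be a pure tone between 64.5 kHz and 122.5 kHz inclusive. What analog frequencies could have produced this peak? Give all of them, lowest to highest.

101.1 kHz, 112.1 kHz

Frequencies that alias to 5.5 kHz are k·fs ± 5.5 kHz for integer k ≥ 0.
k=0: 5.5 kHz.
k=1: 47.8 kHz, 58.8 kHz.
k=2: 101.1 kHz, 112.1 kHz.
k=3: 154.4 kHz, 165.4 kHz.
Within [64.5 kHz, 122.5 kHz]: 101.1 kHz, 112.1 kHz.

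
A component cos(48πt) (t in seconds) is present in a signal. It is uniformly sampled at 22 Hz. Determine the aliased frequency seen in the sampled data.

2 Hz

ω = 48π rad/s → f = ω/(2π) = 24 Hz.
24 Hz mod fs = 2 Hz.
2 Hz ≤ fs/2 = 11 Hz, appears at 2 Hz.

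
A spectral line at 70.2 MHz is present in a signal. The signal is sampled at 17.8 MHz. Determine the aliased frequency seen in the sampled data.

1 MHz

70.2 MHz mod fs = 16.8 MHz.
16.8 MHz > fs/2 = 8.9 MHz, folds to fs − 16.8 MHz = 1 MHz.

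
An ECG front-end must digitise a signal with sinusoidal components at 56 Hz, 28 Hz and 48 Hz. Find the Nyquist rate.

Highest-frequency component: 56 Hz.
Nyquist rate = 2 × 56 Hz = 112 Hz.

112 Hz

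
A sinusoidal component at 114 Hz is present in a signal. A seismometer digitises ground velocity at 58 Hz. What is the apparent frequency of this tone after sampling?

114 Hz mod fs = 56 Hz.
56 Hz > fs/2 = 29 Hz, folds to fs − 56 Hz = 2 Hz.

2 Hz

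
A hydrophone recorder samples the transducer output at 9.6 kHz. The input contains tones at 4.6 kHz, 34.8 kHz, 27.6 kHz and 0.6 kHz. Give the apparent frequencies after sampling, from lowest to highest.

fs/2 = 4.8 kHz.
4.6 kHz ≤ fs/2 = 4.8 kHz, passes unchanged.
34.8 kHz mod fs = 6 kHz.
6 kHz > fs/2 = 4.8 kHz, folds to fs − 6 kHz = 3.6 kHz.
27.6 kHz mod fs = 8.4 kHz.
8.4 kHz > fs/2 = 4.8 kHz, folds to fs − 8.4 kHz = 1.2 kHz.
0.6 kHz ≤ fs/2 = 4.8 kHz, passes unchanged.
Distinct values: {0.6 kHz, 1.2 kHz, 3.6 kHz, 4.6 kHz}.

0.6 kHz, 1.2 kHz, 3.6 kHz, 4.6 kHz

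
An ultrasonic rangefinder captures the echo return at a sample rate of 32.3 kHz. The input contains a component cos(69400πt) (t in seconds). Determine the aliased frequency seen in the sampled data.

2.4 kHz

ω = 69400π rad/s → f = ω/(2π) = 34700 Hz = 34.7 kHz.
34.7 kHz mod fs = 2.4 kHz.
2.4 kHz ≤ fs/2 = 16.15 kHz, appears at 2.4 kHz.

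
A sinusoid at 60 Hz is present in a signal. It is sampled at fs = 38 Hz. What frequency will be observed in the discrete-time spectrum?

16 Hz

60 Hz mod fs = 22 Hz.
22 Hz > fs/2 = 19 Hz, folds to fs − 22 Hz = 16 Hz.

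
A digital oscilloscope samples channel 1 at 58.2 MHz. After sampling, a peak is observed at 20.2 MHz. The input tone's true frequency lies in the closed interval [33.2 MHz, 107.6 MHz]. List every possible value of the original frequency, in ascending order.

38 MHz, 78.4 MHz, 96.2 MHz

Frequencies that alias to 20.2 MHz are k·fs ± 20.2 MHz for integer k ≥ 0.
k=0: 20.2 MHz.
k=1: 38 MHz, 78.4 MHz.
k=2: 96.2 MHz, 136.6 MHz.
k=3: 154.4 MHz, 194.8 MHz.
Within [33.2 MHz, 107.6 MHz]: 38 MHz, 78.4 MHz, 96.2 MHz.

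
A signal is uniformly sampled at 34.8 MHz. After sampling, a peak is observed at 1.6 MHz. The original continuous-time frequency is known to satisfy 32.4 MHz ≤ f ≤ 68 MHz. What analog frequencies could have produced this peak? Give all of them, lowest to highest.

Frequencies that alias to 1.6 MHz are k·fs ± 1.6 MHz for integer k ≥ 0.
k=0: 1.6 MHz.
k=1: 33.2 MHz, 36.4 MHz.
k=2: 68 MHz, 71.2 MHz.
k=3: 102.8 MHz, 106 MHz.
Within [32.4 MHz, 68 MHz]: 33.2 MHz, 36.4 MHz, 68 MHz.

33.2 MHz, 36.4 MHz, 68 MHz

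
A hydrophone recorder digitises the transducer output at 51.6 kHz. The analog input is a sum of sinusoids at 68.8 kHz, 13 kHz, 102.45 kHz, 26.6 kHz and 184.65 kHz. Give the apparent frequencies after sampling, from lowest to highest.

0.75 kHz, 13 kHz, 17.2 kHz, 21.75 kHz, 25 kHz

fs/2 = 25.8 kHz.
68.8 kHz mod fs = 17.2 kHz.
17.2 kHz ≤ fs/2 = 25.8 kHz, appears at 17.2 kHz.
13 kHz ≤ fs/2 = 25.8 kHz, passes unchanged.
102.45 kHz mod fs = 50.85 kHz.
50.85 kHz > fs/2 = 25.8 kHz, folds to fs − 50.85 kHz = 0.75 kHz.
26.6 kHz > fs/2 = 25.8 kHz, folds to fs − 26.6 kHz = 25 kHz.
184.65 kHz mod fs = 29.85 kHz.
29.85 kHz > fs/2 = 25.8 kHz, folds to fs − 29.85 kHz = 21.75 kHz.
Distinct values: {0.75 kHz, 13 kHz, 17.2 kHz, 21.75 kHz, 25 kHz}.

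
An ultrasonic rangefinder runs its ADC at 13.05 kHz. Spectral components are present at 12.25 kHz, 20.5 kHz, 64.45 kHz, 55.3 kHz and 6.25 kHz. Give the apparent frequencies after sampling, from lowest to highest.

0.8 kHz, 3.1 kHz, 5.6 kHz, 6.25 kHz

fs/2 = 6.525 kHz.
12.25 kHz > fs/2 = 6.525 kHz, folds to fs − 12.25 kHz = 0.8 kHz.
20.5 kHz mod fs = 7.45 kHz.
7.45 kHz > fs/2 = 6.525 kHz, folds to fs − 7.45 kHz = 5.6 kHz.
64.45 kHz mod fs = 12.25 kHz.
12.25 kHz > fs/2 = 6.525 kHz, folds to fs − 12.25 kHz = 0.8 kHz.
55.3 kHz mod fs = 3.1 kHz.
3.1 kHz ≤ fs/2 = 6.525 kHz, appears at 3.1 kHz.
6.25 kHz ≤ fs/2 = 6.525 kHz, passes unchanged.
Distinct values: {0.8 kHz, 3.1 kHz, 5.6 kHz, 6.25 kHz}.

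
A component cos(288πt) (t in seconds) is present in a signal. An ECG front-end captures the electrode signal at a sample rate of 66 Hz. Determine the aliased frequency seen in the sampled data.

ω = 288π rad/s → f = ω/(2π) = 144 Hz.
144 Hz mod fs = 12 Hz.
12 Hz ≤ fs/2 = 33 Hz, appears at 12 Hz.

12 Hz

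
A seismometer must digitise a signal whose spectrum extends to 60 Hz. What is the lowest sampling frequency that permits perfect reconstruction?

Nyquist rate = 2 × 60 Hz = 120 Hz.

120 Hz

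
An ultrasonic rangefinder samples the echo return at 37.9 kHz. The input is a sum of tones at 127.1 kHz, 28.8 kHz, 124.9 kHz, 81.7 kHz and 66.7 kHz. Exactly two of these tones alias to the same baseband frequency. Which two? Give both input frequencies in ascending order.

28.8 kHz, 66.7 kHz

fs/2 = 18.95 kHz.
127.1 kHz mod fs = 13.4 kHz.
13.4 kHz ≤ fs/2 = 18.95 kHz, appears at 13.4 kHz.
28.8 kHz > fs/2 = 18.95 kHz, folds to fs − 28.8 kHz = 9.1 kHz.
124.9 kHz mod fs = 11.2 kHz.
11.2 kHz ≤ fs/2 = 18.95 kHz, appears at 11.2 kHz.
81.7 kHz mod fs = 5.9 kHz.
5.9 kHz ≤ fs/2 = 18.95 kHz, appears at 5.9 kHz.
66.7 kHz mod fs = 28.8 kHz.
28.8 kHz > fs/2 = 18.95 kHz, folds to fs − 28.8 kHz = 9.1 kHz.
28.8 kHz and 66.7 kHz both map to 9.1 kHz.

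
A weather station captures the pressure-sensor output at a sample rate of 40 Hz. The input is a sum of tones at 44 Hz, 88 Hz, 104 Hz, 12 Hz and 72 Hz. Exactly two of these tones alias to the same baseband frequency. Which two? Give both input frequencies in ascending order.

72 Hz, 88 Hz

fs/2 = 20 Hz.
44 Hz mod fs = 4 Hz.
4 Hz ≤ fs/2 = 20 Hz, appears at 4 Hz.
88 Hz mod fs = 8 Hz.
8 Hz ≤ fs/2 = 20 Hz, appears at 8 Hz.
104 Hz mod fs = 24 Hz.
24 Hz > fs/2 = 20 Hz, folds to fs − 24 Hz = 16 Hz.
12 Hz ≤ fs/2 = 20 Hz, passes unchanged.
72 Hz mod fs = 32 Hz.
32 Hz > fs/2 = 20 Hz, folds to fs − 32 Hz = 8 Hz.
72 Hz and 88 Hz both map to 8 Hz.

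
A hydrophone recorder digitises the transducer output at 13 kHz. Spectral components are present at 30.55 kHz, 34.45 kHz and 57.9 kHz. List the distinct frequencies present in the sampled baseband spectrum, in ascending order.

fs/2 = 6.5 kHz.
30.55 kHz mod fs = 4.55 kHz.
4.55 kHz ≤ fs/2 = 6.5 kHz, appears at 4.55 kHz.
34.45 kHz mod fs = 8.45 kHz.
8.45 kHz > fs/2 = 6.5 kHz, folds to fs − 8.45 kHz = 4.55 kHz.
57.9 kHz mod fs = 5.9 kHz.
5.9 kHz ≤ fs/2 = 6.5 kHz, appears at 5.9 kHz.
Distinct values: {4.55 kHz, 5.9 kHz}.

4.55 kHz, 5.9 kHz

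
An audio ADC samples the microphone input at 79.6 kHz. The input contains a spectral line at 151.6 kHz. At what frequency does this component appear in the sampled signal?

151.6 kHz mod fs = 72 kHz.
72 kHz > fs/2 = 39.8 kHz, folds to fs − 72 kHz = 7.6 kHz.

7.6 kHz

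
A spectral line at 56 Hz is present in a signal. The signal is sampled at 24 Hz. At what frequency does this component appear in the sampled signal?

8 Hz

56 Hz mod fs = 8 Hz.
8 Hz ≤ fs/2 = 12 Hz, appears at 8 Hz.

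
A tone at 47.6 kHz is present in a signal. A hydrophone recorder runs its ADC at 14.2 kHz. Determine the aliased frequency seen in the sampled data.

5 kHz

47.6 kHz mod fs = 5 kHz.
5 kHz ≤ fs/2 = 7.1 kHz, appears at 5 kHz.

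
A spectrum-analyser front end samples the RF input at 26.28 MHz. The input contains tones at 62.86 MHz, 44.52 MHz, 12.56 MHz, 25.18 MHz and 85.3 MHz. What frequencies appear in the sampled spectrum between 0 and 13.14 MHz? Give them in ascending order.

fs/2 = 13.14 MHz.
62.86 MHz mod fs = 10.3 MHz.
10.3 MHz ≤ fs/2 = 13.14 MHz, appears at 10.3 MHz.
44.52 MHz mod fs = 18.24 MHz.
18.24 MHz > fs/2 = 13.14 MHz, folds to fs − 18.24 MHz = 8.04 MHz.
12.56 MHz ≤ fs/2 = 13.14 MHz, passes unchanged.
25.18 MHz > fs/2 = 13.14 MHz, folds to fs − 25.18 MHz = 1.1 MHz.
85.3 MHz mod fs = 6.46 MHz.
6.46 MHz ≤ fs/2 = 13.14 MHz, appears at 6.46 MHz.
Distinct values: {1.1 MHz, 6.46 MHz, 8.04 MHz, 10.3 MHz, 12.56 MHz}.

1.1 MHz, 6.46 MHz, 8.04 MHz, 10.3 MHz, 12.56 MHz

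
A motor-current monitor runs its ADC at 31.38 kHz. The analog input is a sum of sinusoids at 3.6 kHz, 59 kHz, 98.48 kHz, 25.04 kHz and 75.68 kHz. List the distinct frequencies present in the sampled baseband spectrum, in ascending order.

3.6 kHz, 3.76 kHz, 4.34 kHz, 6.34 kHz, 12.92 kHz

fs/2 = 15.69 kHz.
3.6 kHz ≤ fs/2 = 15.69 kHz, passes unchanged.
59 kHz mod fs = 27.62 kHz.
27.62 kHz > fs/2 = 15.69 kHz, folds to fs − 27.62 kHz = 3.76 kHz.
98.48 kHz mod fs = 4.34 kHz.
4.34 kHz ≤ fs/2 = 15.69 kHz, appears at 4.34 kHz.
25.04 kHz > fs/2 = 15.69 kHz, folds to fs − 25.04 kHz = 6.34 kHz.
75.68 kHz mod fs = 12.92 kHz.
12.92 kHz ≤ fs/2 = 15.69 kHz, appears at 12.92 kHz.
Distinct values: {3.6 kHz, 3.76 kHz, 4.34 kHz, 6.34 kHz, 12.92 kHz}.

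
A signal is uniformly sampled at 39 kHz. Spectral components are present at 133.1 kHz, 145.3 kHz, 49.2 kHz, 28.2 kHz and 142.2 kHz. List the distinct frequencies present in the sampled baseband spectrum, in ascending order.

10.2 kHz, 10.7 kHz, 10.8 kHz, 13.8 kHz, 16.1 kHz

fs/2 = 19.5 kHz.
133.1 kHz mod fs = 16.1 kHz.
16.1 kHz ≤ fs/2 = 19.5 kHz, appears at 16.1 kHz.
145.3 kHz mod fs = 28.3 kHz.
28.3 kHz > fs/2 = 19.5 kHz, folds to fs − 28.3 kHz = 10.7 kHz.
49.2 kHz mod fs = 10.2 kHz.
10.2 kHz ≤ fs/2 = 19.5 kHz, appears at 10.2 kHz.
28.2 kHz > fs/2 = 19.5 kHz, folds to fs − 28.2 kHz = 10.8 kHz.
142.2 kHz mod fs = 25.2 kHz.
25.2 kHz > fs/2 = 19.5 kHz, folds to fs − 25.2 kHz = 13.8 kHz.
Distinct values: {10.2 kHz, 10.7 kHz, 10.8 kHz, 13.8 kHz, 16.1 kHz}.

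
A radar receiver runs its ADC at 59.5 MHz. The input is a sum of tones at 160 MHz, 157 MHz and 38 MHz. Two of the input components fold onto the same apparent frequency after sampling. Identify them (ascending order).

38 MHz, 157 MHz

fs/2 = 29.75 MHz.
160 MHz mod fs = 41 MHz.
41 MHz > fs/2 = 29.75 MHz, folds to fs − 41 MHz = 18.5 MHz.
157 MHz mod fs = 38 MHz.
38 MHz > fs/2 = 29.75 MHz, folds to fs − 38 MHz = 21.5 MHz.
38 MHz > fs/2 = 29.75 MHz, folds to fs − 38 MHz = 21.5 MHz.
38 MHz and 157 MHz both map to 21.5 MHz.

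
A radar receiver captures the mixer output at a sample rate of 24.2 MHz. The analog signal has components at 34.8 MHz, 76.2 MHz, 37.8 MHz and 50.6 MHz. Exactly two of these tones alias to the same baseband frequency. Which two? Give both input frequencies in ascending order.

fs/2 = 12.1 MHz.
34.8 MHz mod fs = 10.6 MHz.
10.6 MHz ≤ fs/2 = 12.1 MHz, appears at 10.6 MHz.
76.2 MHz mod fs = 3.6 MHz.
3.6 MHz ≤ fs/2 = 12.1 MHz, appears at 3.6 MHz.
37.8 MHz mod fs = 13.6 MHz.
13.6 MHz > fs/2 = 12.1 MHz, folds to fs − 13.6 MHz = 10.6 MHz.
50.6 MHz mod fs = 2.2 MHz.
2.2 MHz ≤ fs/2 = 12.1 MHz, appears at 2.2 MHz.
34.8 MHz and 37.8 MHz both map to 10.6 MHz.

34.8 MHz, 37.8 MHz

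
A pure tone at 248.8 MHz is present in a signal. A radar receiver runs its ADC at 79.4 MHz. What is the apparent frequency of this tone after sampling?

10.6 MHz

248.8 MHz mod fs = 10.6 MHz.
10.6 MHz ≤ fs/2 = 39.7 MHz, appears at 10.6 MHz.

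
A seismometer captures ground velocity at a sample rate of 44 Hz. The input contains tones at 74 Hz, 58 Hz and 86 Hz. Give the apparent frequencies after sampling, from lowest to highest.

2 Hz, 14 Hz

fs/2 = 22 Hz.
74 Hz mod fs = 30 Hz.
30 Hz > fs/2 = 22 Hz, folds to fs − 30 Hz = 14 Hz.
58 Hz mod fs = 14 Hz.
14 Hz ≤ fs/2 = 22 Hz, appears at 14 Hz.
86 Hz mod fs = 42 Hz.
42 Hz > fs/2 = 22 Hz, folds to fs − 42 Hz = 2 Hz.
Distinct values: {2 Hz, 14 Hz}.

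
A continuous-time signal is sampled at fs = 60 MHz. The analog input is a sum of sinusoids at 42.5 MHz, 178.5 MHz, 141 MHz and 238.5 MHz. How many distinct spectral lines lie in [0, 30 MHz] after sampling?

3

fs/2 = 30 MHz.
42.5 MHz > fs/2 = 30 MHz, folds to fs − 42.5 MHz = 17.5 MHz.
178.5 MHz mod fs = 58.5 MHz.
58.5 MHz > fs/2 = 30 MHz, folds to fs − 58.5 MHz = 1.5 MHz.
141 MHz mod fs = 21 MHz.
21 MHz ≤ fs/2 = 30 MHz, appears at 21 MHz.
238.5 MHz mod fs = 58.5 MHz.
58.5 MHz > fs/2 = 30 MHz, folds to fs − 58.5 MHz = 1.5 MHz.
Distinct values: {1.5 MHz, 17.5 MHz, 21 MHz} → 3.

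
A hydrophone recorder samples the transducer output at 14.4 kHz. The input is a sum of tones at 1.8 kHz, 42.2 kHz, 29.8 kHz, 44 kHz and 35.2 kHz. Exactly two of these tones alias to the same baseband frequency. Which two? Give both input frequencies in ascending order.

29.8 kHz, 42.2 kHz

fs/2 = 7.2 kHz.
1.8 kHz ≤ fs/2 = 7.2 kHz, passes unchanged.
42.2 kHz mod fs = 13.4 kHz.
13.4 kHz > fs/2 = 7.2 kHz, folds to fs − 13.4 kHz = 1 kHz.
29.8 kHz mod fs = 1 kHz.
1 kHz ≤ fs/2 = 7.2 kHz, appears at 1 kHz.
44 kHz mod fs = 0.8 kHz.
0.8 kHz ≤ fs/2 = 7.2 kHz, appears at 0.8 kHz.
35.2 kHz mod fs = 6.4 kHz.
6.4 kHz ≤ fs/2 = 7.2 kHz, appears at 6.4 kHz.
29.8 kHz and 42.2 kHz both map to 1 kHz.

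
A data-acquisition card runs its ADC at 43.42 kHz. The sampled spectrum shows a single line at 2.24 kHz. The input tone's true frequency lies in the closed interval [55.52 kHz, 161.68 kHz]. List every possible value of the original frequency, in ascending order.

Frequencies that alias to 2.24 kHz are k·fs ± 2.24 kHz for integer k ≥ 0.
k=0: 2.24 kHz.
k=1: 41.18 kHz, 45.66 kHz.
k=2: 84.6 kHz, 89.08 kHz.
k=3: 128.02 kHz, 132.5 kHz.
k=4: 171.44 kHz, 175.92 kHz.
Within [55.52 kHz, 161.68 kHz]: 84.6 kHz, 89.08 kHz, 128.02 kHz, 132.5 kHz.

84.6 kHz, 89.08 kHz, 128.02 kHz, 132.5 kHz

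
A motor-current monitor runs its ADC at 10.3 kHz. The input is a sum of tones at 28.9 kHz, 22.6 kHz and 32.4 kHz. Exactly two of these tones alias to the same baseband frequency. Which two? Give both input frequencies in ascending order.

22.6 kHz, 28.9 kHz

fs/2 = 5.15 kHz.
28.9 kHz mod fs = 8.3 kHz.
8.3 kHz > fs/2 = 5.15 kHz, folds to fs − 8.3 kHz = 2 kHz.
22.6 kHz mod fs = 2 kHz.
2 kHz ≤ fs/2 = 5.15 kHz, appears at 2 kHz.
32.4 kHz mod fs = 1.5 kHz.
1.5 kHz ≤ fs/2 = 5.15 kHz, appears at 1.5 kHz.
22.6 kHz and 28.9 kHz both map to 2 kHz.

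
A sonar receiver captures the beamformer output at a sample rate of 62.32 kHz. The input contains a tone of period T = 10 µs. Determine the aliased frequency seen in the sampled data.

T = 10 µs → f = 1/T = 100 kHz.
100 kHz mod fs = 37.68 kHz.
37.68 kHz > fs/2 = 31.16 kHz, folds to fs − 37.68 kHz = 24.64 kHz.

24.64 kHz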